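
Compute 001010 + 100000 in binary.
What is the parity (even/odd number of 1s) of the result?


001010 = 10
100000 = 32
Sum = 42 = 101010
1s count = 3

odd parity (3 ones in 101010)


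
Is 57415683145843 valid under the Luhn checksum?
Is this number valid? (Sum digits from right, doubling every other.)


Luhn sum = 60
60 mod 10 = 0

Valid (Luhn sum mod 10 = 0)


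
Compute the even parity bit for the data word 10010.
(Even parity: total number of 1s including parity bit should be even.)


Number of 1s in data: 2
Parity bit: 0

0


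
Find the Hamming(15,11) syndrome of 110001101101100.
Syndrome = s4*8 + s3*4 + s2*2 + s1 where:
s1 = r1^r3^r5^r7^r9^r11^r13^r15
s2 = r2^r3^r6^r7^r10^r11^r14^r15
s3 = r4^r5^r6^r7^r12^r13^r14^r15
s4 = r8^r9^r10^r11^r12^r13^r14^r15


s1=0, s2=0, s3=0, s4=0

Syndrome = 0 (no error)


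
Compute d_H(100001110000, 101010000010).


XOR: 001011110010
Count of 1s: 6

6


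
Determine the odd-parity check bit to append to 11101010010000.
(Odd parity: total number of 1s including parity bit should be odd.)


Number of 1s in data: 6
Parity bit: 1

1


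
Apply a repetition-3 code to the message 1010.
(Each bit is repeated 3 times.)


Each bit -> 3 copies

111000111000


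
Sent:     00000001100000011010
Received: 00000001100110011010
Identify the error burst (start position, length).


XOR: 00000000000110000000

Burst at position 11, length 2


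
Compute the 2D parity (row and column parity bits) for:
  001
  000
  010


Row parities: 101
Column parities: 011

Row P: 101, Col P: 011, Corner: 0


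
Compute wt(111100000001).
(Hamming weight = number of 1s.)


Counting 1s in 111100000001

5


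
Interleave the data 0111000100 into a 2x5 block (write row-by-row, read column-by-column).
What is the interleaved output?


Matrix:
  01110
  00100
Read columns: 0010111000

0010111000


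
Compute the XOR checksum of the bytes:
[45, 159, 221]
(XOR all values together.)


XOR chain: 45 ^ 159 ^ 221 = 111

111


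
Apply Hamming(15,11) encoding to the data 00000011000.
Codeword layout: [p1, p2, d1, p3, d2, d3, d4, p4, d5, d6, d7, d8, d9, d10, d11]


Parity bits: p1=1, p2=1, p3=1, p4=0

110100000011000


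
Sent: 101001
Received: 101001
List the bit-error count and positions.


XOR: 000000

0 errors (received matches sent)


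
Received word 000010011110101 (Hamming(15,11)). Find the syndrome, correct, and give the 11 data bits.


Syndrome = 7: error at position 7

Data: 01011110101 (corrected bit 7)


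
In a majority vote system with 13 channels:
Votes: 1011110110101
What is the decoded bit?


Ones: 9 out of 13
Threshold: 7

1 (9/13 voted 1)


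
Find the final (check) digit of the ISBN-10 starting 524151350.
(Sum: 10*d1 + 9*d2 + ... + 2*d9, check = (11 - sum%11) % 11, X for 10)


Weighted sum: 169
169 mod 11 = 4

Check digit: 7


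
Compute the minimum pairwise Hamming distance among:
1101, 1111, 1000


Comparing all pairs, minimum distance: 1
Can detect 0 errors, correct 0 errors

1


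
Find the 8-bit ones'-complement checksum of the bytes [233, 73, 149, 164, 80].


Sum = 699 mod 256 = 187
Complement = 68

68


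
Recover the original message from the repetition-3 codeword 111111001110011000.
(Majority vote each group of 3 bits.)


Groups: 111, 111, 001, 110, 011, 000
Majority votes: 110110

110110


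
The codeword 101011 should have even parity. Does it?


Number of 1s: 4

Yes, parity is correct (4 ones)


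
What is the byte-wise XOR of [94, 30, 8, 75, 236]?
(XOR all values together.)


XOR chain: 94 ^ 30 ^ 8 ^ 75 ^ 236 = 239

239


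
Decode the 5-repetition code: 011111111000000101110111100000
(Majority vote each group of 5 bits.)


Groups: 01111, 11110, 00000, 10111, 01111, 00000
Majority votes: 110110

110110


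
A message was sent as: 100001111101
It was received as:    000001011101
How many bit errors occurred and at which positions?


XOR: 100000100000

2 error(s) at position(s): 0, 6


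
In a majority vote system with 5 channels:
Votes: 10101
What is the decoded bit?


Ones: 3 out of 5
Threshold: 3

1 (3/5 voted 1)


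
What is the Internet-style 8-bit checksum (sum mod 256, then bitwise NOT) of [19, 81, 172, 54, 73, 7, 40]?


Sum = 446 mod 256 = 190
Complement = 65

65


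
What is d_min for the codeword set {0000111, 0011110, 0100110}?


Comparing all pairs, minimum distance: 2
Can detect 1 errors, correct 0 errors

2


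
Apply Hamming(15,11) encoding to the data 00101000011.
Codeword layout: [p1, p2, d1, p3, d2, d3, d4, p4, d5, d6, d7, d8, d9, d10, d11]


Parity bits: p1=0, p2=1, p3=1, p4=1

010101011000011


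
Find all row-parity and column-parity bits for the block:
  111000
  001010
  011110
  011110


Row parities: 1000
Column parities: 110010

Row P: 1000, Col P: 110010, Corner: 1


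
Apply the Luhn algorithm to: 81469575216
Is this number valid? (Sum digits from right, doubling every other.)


Luhn sum = 45
45 mod 10 = 5

Invalid (Luhn sum mod 10 = 5)


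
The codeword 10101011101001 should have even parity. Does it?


Number of 1s: 8

Yes, parity is correct (8 ones)


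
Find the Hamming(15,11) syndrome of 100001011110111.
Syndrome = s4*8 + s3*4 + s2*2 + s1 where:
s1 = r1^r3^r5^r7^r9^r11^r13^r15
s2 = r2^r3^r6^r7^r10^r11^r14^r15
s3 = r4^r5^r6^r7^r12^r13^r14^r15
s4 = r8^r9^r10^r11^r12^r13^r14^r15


s1=1, s2=1, s3=0, s4=1

Syndrome = 11 (error at position 11)


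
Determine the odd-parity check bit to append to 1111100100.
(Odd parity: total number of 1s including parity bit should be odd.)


Number of 1s in data: 6
Parity bit: 1

1


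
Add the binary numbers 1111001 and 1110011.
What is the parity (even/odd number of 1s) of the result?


1111001 = 121
1110011 = 115
Sum = 236 = 11101100
1s count = 5

odd parity (5 ones in 11101100)


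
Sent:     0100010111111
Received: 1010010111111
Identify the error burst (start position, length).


XOR: 1110000000000

Burst at position 0, length 3


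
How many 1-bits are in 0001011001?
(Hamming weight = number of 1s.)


Counting 1s in 0001011001

4


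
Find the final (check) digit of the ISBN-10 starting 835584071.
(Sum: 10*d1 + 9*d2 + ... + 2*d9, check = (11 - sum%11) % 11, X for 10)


Weighted sum: 273
273 mod 11 = 9

Check digit: 2


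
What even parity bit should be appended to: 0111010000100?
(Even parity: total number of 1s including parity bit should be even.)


Number of 1s in data: 5
Parity bit: 1

1


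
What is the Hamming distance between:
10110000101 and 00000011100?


XOR: 10110011001
Count of 1s: 6

6


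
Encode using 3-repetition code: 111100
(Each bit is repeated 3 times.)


Each bit -> 3 copies

111111111111000000


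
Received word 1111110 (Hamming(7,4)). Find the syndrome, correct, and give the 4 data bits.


Syndrome = 7: error at position 7

Data: 1111 (corrected bit 7)


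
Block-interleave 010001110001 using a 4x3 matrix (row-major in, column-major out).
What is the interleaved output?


Matrix:
  010
  001
  110
  001
Read columns: 001010100101

001010100101


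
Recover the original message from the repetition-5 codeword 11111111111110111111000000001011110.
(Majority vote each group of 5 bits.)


Groups: 11111, 11111, 11101, 11111, 00000, 00010, 11110
Majority votes: 1111001

1111001


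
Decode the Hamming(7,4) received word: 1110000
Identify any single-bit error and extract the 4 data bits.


Syndrome = 0: no error detected

Data: 1000 (no errors)


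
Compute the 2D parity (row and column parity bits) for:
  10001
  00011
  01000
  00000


Row parities: 0010
Column parities: 11010

Row P: 0010, Col P: 11010, Corner: 1


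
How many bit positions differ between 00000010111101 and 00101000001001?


XOR: 00101010110100
Count of 1s: 6

6


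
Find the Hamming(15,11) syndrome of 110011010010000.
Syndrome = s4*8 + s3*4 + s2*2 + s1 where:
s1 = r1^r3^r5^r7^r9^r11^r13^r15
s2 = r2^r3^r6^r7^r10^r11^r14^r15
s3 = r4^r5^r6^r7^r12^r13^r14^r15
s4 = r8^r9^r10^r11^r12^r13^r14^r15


s1=1, s2=1, s3=0, s4=0

Syndrome = 3 (error at position 3)


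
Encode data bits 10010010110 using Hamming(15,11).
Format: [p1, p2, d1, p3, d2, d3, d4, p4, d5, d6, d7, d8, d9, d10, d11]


Parity bits: p1=0, p2=0, p3=1, p4=1

001100110010110


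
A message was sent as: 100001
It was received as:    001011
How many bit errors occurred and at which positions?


XOR: 101010

3 error(s) at position(s): 0, 2, 4


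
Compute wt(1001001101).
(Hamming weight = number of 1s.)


Counting 1s in 1001001101

5


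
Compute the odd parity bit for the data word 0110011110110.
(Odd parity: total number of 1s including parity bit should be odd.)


Number of 1s in data: 8
Parity bit: 1

1


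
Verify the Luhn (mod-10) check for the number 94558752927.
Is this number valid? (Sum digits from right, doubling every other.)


Luhn sum = 65
65 mod 10 = 5

Invalid (Luhn sum mod 10 = 5)


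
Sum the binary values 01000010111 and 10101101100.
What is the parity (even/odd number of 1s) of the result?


01000010111 = 535
10101101100 = 1388
Sum = 1923 = 11110000011
1s count = 6

even parity (6 ones in 11110000011)


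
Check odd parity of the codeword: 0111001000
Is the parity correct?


Number of 1s: 4

No, parity error (4 ones)


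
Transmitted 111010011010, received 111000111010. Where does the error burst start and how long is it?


XOR: 000010100000

Burst at position 4, length 3


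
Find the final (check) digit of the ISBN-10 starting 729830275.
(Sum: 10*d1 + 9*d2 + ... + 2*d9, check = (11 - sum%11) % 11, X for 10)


Weighted sum: 273
273 mod 11 = 9

Check digit: 2


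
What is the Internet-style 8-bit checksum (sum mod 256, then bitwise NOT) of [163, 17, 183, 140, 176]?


Sum = 679 mod 256 = 167
Complement = 88

88


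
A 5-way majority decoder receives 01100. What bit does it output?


Ones: 2 out of 5
Threshold: 3

0 (2/5 voted 1)


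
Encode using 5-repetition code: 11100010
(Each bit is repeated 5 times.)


Each bit -> 5 copies

1111111111111110000000000000001111100000


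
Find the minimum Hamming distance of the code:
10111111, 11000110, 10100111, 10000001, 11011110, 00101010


Comparing all pairs, minimum distance: 2
Can detect 1 errors, correct 0 errors

2


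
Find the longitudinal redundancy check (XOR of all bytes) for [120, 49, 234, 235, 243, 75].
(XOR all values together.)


XOR chain: 120 ^ 49 ^ 234 ^ 235 ^ 243 ^ 75 = 240

240


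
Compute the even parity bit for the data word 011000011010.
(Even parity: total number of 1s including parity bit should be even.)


Number of 1s in data: 5
Parity bit: 1

1


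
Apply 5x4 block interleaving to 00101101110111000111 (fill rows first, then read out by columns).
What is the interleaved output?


Matrix:
  0010
  1101
  1101
  1100
  0111
Read columns: 01110011111000101101

01110011111000101101


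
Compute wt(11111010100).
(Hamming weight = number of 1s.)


Counting 1s in 11111010100

7


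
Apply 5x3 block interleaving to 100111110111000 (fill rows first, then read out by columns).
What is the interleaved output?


Matrix:
  100
  111
  110
  111
  000
Read columns: 111100111001010

111100111001010


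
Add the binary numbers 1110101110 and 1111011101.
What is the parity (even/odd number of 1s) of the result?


1110101110 = 942
1111011101 = 989
Sum = 1931 = 11110001011
1s count = 7

odd parity (7 ones in 11110001011)


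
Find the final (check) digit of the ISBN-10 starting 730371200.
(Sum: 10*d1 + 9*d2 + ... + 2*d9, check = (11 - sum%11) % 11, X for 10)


Weighted sum: 173
173 mod 11 = 8

Check digit: 3


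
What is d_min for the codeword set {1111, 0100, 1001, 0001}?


Comparing all pairs, minimum distance: 1
Can detect 0 errors, correct 0 errors

1


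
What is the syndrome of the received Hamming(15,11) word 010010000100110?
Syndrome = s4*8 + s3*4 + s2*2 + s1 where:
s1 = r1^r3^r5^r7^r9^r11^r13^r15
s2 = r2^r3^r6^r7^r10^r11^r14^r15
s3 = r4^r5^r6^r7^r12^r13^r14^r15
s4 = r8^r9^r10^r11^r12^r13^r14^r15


s1=0, s2=1, s3=1, s4=1

Syndrome = 14 (error at position 14)


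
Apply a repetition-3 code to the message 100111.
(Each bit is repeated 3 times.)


Each bit -> 3 copies

111000000111111111


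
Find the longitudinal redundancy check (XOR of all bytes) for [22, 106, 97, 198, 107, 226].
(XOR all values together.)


XOR chain: 22 ^ 106 ^ 97 ^ 198 ^ 107 ^ 226 = 82

82


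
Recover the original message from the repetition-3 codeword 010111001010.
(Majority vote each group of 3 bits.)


Groups: 010, 111, 001, 010
Majority votes: 0100

0100


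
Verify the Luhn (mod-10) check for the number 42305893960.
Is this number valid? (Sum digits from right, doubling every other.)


Luhn sum = 50
50 mod 10 = 0

Valid (Luhn sum mod 10 = 0)


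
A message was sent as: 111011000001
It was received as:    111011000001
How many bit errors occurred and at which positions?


XOR: 000000000000

0 errors (received matches sent)


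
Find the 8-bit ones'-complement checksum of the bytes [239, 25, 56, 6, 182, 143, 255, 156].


Sum = 1062 mod 256 = 38
Complement = 217

217


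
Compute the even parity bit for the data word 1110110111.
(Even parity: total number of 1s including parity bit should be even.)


Number of 1s in data: 8
Parity bit: 0

0


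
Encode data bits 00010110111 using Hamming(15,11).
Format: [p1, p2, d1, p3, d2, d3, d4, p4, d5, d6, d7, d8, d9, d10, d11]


Parity bits: p1=0, p2=1, p3=0, p4=1

010000110110111


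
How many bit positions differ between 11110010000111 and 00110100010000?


XOR: 11000110010111
Count of 1s: 8

8


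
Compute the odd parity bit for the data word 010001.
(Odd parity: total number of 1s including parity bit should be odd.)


Number of 1s in data: 2
Parity bit: 1

1


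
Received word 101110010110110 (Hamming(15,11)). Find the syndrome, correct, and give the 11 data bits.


Syndrome = 9: error at position 9

Data: 11001110110 (corrected bit 9)


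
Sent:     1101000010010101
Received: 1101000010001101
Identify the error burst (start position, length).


XOR: 0000000000011000

Burst at position 11, length 2


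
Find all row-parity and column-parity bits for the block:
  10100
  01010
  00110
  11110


Row parities: 0000
Column parities: 00110

Row P: 0000, Col P: 00110, Corner: 0


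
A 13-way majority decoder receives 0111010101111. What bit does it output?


Ones: 9 out of 13
Threshold: 7

1 (9/13 voted 1)


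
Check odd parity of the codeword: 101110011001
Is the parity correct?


Number of 1s: 7

Yes, parity is correct (7 ones)


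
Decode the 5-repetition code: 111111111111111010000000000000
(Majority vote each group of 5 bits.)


Groups: 11111, 11111, 11111, 01000, 00000, 00000
Majority votes: 111000

111000


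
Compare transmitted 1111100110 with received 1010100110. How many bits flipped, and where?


XOR: 0101000000

2 error(s) at position(s): 1, 3


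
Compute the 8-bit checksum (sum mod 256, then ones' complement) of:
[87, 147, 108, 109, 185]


Sum = 636 mod 256 = 124
Complement = 131

131


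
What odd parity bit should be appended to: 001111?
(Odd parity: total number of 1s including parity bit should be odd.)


Number of 1s in data: 4
Parity bit: 1

1


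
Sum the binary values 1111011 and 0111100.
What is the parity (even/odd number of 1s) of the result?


1111011 = 123
0111100 = 60
Sum = 183 = 10110111
1s count = 6

even parity (6 ones in 10110111)


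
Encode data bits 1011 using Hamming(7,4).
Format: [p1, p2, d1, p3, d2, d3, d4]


Parity bits: p1=0, p2=1, p3=0

0110011


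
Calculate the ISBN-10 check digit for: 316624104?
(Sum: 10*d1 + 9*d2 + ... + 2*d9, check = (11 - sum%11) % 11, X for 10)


Weighted sum: 173
173 mod 11 = 8

Check digit: 3


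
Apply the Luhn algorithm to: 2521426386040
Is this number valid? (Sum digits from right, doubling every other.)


Luhn sum = 46
46 mod 10 = 6

Invalid (Luhn sum mod 10 = 6)


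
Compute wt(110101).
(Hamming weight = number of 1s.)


Counting 1s in 110101

4


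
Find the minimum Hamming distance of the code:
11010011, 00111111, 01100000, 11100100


Comparing all pairs, minimum distance: 2
Can detect 1 errors, correct 0 errors

2


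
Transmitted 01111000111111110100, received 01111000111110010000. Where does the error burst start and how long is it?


XOR: 00000000000001100100

Burst at position 13, length 5


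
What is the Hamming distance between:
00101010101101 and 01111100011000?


XOR: 01010110110101
Count of 1s: 8

8


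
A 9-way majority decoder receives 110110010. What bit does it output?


Ones: 5 out of 9
Threshold: 5

1 (5/9 voted 1)


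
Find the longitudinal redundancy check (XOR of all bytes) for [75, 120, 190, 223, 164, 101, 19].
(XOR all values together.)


XOR chain: 75 ^ 120 ^ 190 ^ 223 ^ 164 ^ 101 ^ 19 = 128

128


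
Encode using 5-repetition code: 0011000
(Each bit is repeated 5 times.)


Each bit -> 5 copies

00000000001111111111000000000000000


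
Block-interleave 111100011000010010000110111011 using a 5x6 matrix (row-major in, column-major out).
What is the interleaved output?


Matrix:
  111100
  011000
  010010
  000110
  111011
Read columns: 100011110111001100100011100001

100011110111001100100011100001


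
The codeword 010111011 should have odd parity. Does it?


Number of 1s: 6

No, parity error (6 ones)


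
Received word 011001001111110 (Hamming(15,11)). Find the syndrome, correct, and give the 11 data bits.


Syndrome = 0: no error detected

Data: 10101111110 (no errors)


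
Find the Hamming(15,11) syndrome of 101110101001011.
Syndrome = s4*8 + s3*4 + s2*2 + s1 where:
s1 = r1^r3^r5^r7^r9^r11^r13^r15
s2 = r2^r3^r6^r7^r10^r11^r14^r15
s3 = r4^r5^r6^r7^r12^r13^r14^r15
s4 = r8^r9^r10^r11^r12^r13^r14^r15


s1=0, s2=0, s3=0, s4=0

Syndrome = 0 (no error)


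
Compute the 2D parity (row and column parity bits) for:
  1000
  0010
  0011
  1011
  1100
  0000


Row parities: 110100
Column parities: 1110

Row P: 110100, Col P: 1110, Corner: 1


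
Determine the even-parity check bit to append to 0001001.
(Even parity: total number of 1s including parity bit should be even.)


Number of 1s in data: 2
Parity bit: 0

0


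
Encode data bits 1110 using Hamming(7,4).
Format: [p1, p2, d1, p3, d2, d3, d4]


Parity bits: p1=0, p2=0, p3=0

0010110


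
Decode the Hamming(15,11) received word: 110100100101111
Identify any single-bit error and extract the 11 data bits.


Syndrome = 10: error at position 10

Data: 00010001111 (corrected bit 10)


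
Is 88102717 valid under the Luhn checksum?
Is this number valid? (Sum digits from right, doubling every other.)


Luhn sum = 37
37 mod 10 = 7

Invalid (Luhn sum mod 10 = 7)


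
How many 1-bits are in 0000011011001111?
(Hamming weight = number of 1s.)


Counting 1s in 0000011011001111

8


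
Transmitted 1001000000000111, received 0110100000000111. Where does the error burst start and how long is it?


XOR: 1111100000000000

Burst at position 0, length 5


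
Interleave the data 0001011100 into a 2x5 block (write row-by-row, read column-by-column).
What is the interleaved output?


Matrix:
  00010
  11100
Read columns: 0101011000

0101011000


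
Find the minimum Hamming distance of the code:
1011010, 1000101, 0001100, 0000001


Comparing all pairs, minimum distance: 2
Can detect 1 errors, correct 0 errors

2


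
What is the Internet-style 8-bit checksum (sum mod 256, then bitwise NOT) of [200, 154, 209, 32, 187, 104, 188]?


Sum = 1074 mod 256 = 50
Complement = 205

205


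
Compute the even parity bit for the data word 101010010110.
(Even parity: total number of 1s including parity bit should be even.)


Number of 1s in data: 6
Parity bit: 0

0


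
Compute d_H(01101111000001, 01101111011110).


XOR: 00000000011111
Count of 1s: 5

5


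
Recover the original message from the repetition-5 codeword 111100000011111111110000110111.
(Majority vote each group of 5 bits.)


Groups: 11110, 00000, 11111, 11111, 00001, 10111
Majority votes: 101101

101101


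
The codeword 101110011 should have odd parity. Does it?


Number of 1s: 6

No, parity error (6 ones)


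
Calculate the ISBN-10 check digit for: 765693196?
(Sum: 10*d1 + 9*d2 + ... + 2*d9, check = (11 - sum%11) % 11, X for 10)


Weighted sum: 318
318 mod 11 = 10

Check digit: 1


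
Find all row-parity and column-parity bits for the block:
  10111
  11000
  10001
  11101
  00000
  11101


Row parities: 000000
Column parities: 11110

Row P: 000000, Col P: 11110, Corner: 0


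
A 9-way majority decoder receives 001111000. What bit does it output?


Ones: 4 out of 9
Threshold: 5

0 (4/9 voted 1)


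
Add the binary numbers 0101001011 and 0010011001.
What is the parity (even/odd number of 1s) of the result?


0101001011 = 331
0010011001 = 153
Sum = 484 = 111100100
1s count = 5

odd parity (5 ones in 111100100)


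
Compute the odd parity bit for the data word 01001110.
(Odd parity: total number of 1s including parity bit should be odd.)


Number of 1s in data: 4
Parity bit: 1

1


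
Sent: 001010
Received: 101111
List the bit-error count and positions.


XOR: 100101

3 error(s) at position(s): 0, 3, 5


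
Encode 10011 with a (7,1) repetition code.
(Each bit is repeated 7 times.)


Each bit -> 7 copies

11111110000000000000011111111111111


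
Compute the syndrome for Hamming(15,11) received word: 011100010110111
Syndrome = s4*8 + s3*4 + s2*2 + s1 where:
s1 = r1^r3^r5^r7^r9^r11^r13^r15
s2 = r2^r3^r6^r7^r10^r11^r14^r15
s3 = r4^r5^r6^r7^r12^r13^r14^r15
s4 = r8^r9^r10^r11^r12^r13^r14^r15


s1=0, s2=0, s3=0, s4=0

Syndrome = 0 (no error)


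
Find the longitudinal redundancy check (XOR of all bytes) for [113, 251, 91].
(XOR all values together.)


XOR chain: 113 ^ 251 ^ 91 = 209

209


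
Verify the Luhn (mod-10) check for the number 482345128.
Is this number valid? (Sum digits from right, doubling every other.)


Luhn sum = 37
37 mod 10 = 7

Invalid (Luhn sum mod 10 = 7)


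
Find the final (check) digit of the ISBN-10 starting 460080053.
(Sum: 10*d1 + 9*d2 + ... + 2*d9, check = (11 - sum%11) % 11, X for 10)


Weighted sum: 163
163 mod 11 = 9

Check digit: 2


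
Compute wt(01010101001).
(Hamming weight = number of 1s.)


Counting 1s in 01010101001

5


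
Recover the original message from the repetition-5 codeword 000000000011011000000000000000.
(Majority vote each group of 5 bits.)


Groups: 00000, 00000, 11011, 00000, 00000, 00000
Majority votes: 001000

001000


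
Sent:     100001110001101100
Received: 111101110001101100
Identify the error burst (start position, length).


XOR: 011100000000000000

Burst at position 1, length 3


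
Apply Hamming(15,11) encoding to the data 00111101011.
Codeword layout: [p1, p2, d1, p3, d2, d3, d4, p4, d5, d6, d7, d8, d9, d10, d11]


Parity bits: p1=1, p2=1, p3=1, p4=1

110101111101011


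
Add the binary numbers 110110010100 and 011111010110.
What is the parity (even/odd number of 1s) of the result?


110110010100 = 3476
011111010110 = 2006
Sum = 5482 = 1010101101010
1s count = 7

odd parity (7 ones in 1010101101010)


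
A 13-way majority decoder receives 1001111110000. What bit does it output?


Ones: 7 out of 13
Threshold: 7

1 (7/13 voted 1)


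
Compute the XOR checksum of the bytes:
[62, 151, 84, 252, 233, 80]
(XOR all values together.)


XOR chain: 62 ^ 151 ^ 84 ^ 252 ^ 233 ^ 80 = 184

184


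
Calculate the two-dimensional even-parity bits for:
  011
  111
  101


Row parities: 010
Column parities: 001

Row P: 010, Col P: 001, Corner: 1


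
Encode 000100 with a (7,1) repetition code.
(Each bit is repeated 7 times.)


Each bit -> 7 copies

000000000000000000000111111100000000000000


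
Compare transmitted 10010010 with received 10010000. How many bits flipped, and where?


XOR: 00000010

1 error(s) at position(s): 6


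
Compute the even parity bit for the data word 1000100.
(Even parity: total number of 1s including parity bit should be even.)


Number of 1s in data: 2
Parity bit: 0

0


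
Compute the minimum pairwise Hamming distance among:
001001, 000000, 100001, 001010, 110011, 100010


Comparing all pairs, minimum distance: 2
Can detect 1 errors, correct 0 errors

2


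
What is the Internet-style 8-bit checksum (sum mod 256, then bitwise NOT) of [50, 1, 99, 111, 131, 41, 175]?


Sum = 608 mod 256 = 96
Complement = 159

159


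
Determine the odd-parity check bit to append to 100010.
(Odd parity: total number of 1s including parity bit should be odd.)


Number of 1s in data: 2
Parity bit: 1

1


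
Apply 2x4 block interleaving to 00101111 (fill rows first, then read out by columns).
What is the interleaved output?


Matrix:
  0010
  1111
Read columns: 01011101

01011101


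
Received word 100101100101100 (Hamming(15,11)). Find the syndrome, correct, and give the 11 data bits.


Syndrome = 15: error at position 15

Data: 00110101101 (corrected bit 15)


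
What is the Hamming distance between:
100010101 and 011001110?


XOR: 111011011
Count of 1s: 7

7


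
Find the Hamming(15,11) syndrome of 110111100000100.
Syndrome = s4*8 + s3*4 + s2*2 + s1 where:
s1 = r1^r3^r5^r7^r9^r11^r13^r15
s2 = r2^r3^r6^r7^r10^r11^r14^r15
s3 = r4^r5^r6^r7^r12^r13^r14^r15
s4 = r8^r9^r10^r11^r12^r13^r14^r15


s1=0, s2=1, s3=1, s4=1

Syndrome = 14 (error at position 14)


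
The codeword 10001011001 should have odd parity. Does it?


Number of 1s: 5

Yes, parity is correct (5 ones)


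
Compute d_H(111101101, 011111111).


XOR: 100010010
Count of 1s: 3

3


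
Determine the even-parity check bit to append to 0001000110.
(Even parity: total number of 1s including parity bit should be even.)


Number of 1s in data: 3
Parity bit: 1

1


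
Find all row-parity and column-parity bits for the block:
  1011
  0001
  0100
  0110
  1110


Row parities: 11101
Column parities: 0110

Row P: 11101, Col P: 0110, Corner: 0


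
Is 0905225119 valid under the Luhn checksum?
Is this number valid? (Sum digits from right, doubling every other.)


Luhn sum = 33
33 mod 10 = 3

Invalid (Luhn sum mod 10 = 3)


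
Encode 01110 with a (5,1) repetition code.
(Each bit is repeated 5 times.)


Each bit -> 5 copies

0000011111111111111100000


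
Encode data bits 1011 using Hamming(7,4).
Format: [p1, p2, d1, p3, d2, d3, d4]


Parity bits: p1=0, p2=1, p3=0

0110011


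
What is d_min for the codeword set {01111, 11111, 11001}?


Comparing all pairs, minimum distance: 1
Can detect 0 errors, correct 0 errors

1


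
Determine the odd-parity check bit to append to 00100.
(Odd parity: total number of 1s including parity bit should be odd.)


Number of 1s in data: 1
Parity bit: 0

0


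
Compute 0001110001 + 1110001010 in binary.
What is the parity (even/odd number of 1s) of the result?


0001110001 = 113
1110001010 = 906
Sum = 1019 = 1111111011
1s count = 9

odd parity (9 ones in 1111111011)


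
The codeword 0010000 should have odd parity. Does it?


Number of 1s: 1

Yes, parity is correct (1 ones)


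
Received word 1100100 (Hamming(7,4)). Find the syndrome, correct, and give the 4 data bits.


Syndrome = 6: error at position 6

Data: 0110 (corrected bit 6)


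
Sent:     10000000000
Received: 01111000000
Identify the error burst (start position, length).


XOR: 11111000000

Burst at position 0, length 5


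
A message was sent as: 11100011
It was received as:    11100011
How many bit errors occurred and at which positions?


XOR: 00000000

0 errors (received matches sent)


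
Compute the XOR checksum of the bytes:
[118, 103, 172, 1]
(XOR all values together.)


XOR chain: 118 ^ 103 ^ 172 ^ 1 = 188

188


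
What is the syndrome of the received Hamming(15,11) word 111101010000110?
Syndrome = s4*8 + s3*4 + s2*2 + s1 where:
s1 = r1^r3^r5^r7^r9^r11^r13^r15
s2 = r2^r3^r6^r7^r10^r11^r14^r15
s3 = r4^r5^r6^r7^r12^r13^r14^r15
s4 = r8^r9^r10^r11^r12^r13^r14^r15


s1=1, s2=0, s3=0, s4=1

Syndrome = 9 (error at position 9)


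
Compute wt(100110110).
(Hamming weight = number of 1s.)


Counting 1s in 100110110

5


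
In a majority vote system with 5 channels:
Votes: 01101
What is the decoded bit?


Ones: 3 out of 5
Threshold: 3

1 (3/5 voted 1)


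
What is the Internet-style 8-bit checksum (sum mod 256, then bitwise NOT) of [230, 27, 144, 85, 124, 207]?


Sum = 817 mod 256 = 49
Complement = 206

206


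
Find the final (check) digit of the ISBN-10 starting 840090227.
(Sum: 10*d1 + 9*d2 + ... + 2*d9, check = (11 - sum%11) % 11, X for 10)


Weighted sum: 198
198 mod 11 = 0

Check digit: 0


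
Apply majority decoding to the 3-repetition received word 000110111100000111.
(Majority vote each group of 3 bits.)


Groups: 000, 110, 111, 100, 000, 111
Majority votes: 011001

011001


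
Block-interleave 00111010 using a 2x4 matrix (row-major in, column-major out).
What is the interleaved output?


Matrix:
  0011
  1010
Read columns: 01001110

01001110


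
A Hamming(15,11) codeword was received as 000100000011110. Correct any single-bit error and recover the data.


Syndrome = 0: no error detected

Data: 00000011110 (no errors)


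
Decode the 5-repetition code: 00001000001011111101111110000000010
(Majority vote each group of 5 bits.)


Groups: 00001, 00000, 10111, 11101, 11111, 00000, 00010
Majority votes: 0011100

0011100


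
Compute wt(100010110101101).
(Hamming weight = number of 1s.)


Counting 1s in 100010110101101

8


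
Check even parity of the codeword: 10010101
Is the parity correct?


Number of 1s: 4

Yes, parity is correct (4 ones)


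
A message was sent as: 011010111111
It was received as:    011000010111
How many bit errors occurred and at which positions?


XOR: 000010101000

3 error(s) at position(s): 4, 6, 8


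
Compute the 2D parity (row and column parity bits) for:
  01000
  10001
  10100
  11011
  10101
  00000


Row parities: 100010
Column parities: 00011

Row P: 100010, Col P: 00011, Corner: 0


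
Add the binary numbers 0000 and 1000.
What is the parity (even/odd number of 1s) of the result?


0000 = 0
1000 = 8
Sum = 8 = 1000
1s count = 1

odd parity (1 ones in 1000)


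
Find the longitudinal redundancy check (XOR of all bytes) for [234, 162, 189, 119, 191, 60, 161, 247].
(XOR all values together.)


XOR chain: 234 ^ 162 ^ 189 ^ 119 ^ 191 ^ 60 ^ 161 ^ 247 = 87

87


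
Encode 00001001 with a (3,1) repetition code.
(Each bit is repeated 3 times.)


Each bit -> 3 copies

000000000000111000000111


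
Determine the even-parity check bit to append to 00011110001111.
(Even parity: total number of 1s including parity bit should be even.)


Number of 1s in data: 8
Parity bit: 0

0


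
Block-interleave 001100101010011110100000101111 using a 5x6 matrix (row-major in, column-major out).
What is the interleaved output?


Matrix:
  001100
  101010
  011110
  100000
  101111
Read columns: 010110010011101101010110100001

010110010011101101010110100001


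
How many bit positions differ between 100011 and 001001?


XOR: 101010
Count of 1s: 3

3


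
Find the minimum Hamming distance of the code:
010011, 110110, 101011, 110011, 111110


Comparing all pairs, minimum distance: 1
Can detect 0 errors, correct 0 errors

1


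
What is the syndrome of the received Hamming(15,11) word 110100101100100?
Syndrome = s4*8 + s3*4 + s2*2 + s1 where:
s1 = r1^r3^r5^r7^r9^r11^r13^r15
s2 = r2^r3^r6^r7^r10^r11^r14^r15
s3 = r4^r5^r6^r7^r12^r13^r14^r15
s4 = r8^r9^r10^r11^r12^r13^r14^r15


s1=0, s2=1, s3=1, s4=1

Syndrome = 14 (error at position 14)


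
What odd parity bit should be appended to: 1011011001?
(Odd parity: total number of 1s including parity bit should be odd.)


Number of 1s in data: 6
Parity bit: 1

1


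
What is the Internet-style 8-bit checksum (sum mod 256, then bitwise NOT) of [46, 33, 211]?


Sum = 290 mod 256 = 34
Complement = 221

221


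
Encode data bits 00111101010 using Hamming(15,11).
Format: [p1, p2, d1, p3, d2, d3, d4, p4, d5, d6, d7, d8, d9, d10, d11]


Parity bits: p1=0, p2=0, p3=0, p4=0

000001101101010


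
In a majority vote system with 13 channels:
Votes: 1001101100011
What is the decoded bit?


Ones: 7 out of 13
Threshold: 7

1 (7/13 voted 1)


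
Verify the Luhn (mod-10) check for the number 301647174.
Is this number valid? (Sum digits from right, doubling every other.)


Luhn sum = 26
26 mod 10 = 6

Invalid (Luhn sum mod 10 = 6)


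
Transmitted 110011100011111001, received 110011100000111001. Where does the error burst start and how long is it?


XOR: 000000000011000000

Burst at position 10, length 2


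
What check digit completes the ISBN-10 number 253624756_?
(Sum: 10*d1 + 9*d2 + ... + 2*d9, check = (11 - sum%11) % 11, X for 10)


Weighted sum: 218
218 mod 11 = 9

Check digit: 2


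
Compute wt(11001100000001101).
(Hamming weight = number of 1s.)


Counting 1s in 11001100000001101

7


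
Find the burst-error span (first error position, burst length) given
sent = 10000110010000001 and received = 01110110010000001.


XOR: 11110000000000000

Burst at position 0, length 4


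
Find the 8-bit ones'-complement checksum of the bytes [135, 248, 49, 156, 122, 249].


Sum = 959 mod 256 = 191
Complement = 64

64


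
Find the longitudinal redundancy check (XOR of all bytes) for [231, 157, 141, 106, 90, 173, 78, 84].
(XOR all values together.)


XOR chain: 231 ^ 157 ^ 141 ^ 106 ^ 90 ^ 173 ^ 78 ^ 84 = 112

112


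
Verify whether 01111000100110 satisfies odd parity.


Number of 1s: 7

Yes, parity is correct (7 ones)


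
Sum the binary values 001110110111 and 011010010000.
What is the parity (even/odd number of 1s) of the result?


001110110111 = 951
011010010000 = 1680
Sum = 2631 = 101001000111
1s count = 6

even parity (6 ones in 101001000111)


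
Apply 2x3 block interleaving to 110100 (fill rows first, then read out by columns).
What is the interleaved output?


Matrix:
  110
  100
Read columns: 111000

111000


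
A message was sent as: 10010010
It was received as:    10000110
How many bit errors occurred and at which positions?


XOR: 00010100

2 error(s) at position(s): 3, 5


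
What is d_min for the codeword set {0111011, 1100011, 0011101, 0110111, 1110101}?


Comparing all pairs, minimum distance: 2
Can detect 1 errors, correct 0 errors

2


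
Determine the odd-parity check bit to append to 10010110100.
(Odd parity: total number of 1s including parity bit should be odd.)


Number of 1s in data: 5
Parity bit: 0

0


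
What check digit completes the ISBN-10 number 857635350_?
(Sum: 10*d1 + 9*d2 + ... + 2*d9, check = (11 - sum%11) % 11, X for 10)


Weighted sum: 293
293 mod 11 = 7

Check digit: 4


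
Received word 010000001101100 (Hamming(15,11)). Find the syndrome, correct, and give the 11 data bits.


Syndrome = 0: no error detected

Data: 00001101100 (no errors)


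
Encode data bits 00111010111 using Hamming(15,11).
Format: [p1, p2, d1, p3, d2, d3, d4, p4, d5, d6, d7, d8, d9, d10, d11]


Parity bits: p1=1, p2=1, p3=1, p4=1

110101111010111


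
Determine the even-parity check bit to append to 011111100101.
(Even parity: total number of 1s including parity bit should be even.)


Number of 1s in data: 8
Parity bit: 0

0


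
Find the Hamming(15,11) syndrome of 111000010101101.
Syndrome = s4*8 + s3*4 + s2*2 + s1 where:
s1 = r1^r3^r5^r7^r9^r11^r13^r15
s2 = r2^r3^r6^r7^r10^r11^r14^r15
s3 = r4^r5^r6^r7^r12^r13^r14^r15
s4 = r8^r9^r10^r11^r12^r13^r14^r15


s1=0, s2=0, s3=1, s4=1

Syndrome = 12 (error at position 12)


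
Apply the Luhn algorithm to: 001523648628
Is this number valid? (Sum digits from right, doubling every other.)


Luhn sum = 46
46 mod 10 = 6

Invalid (Luhn sum mod 10 = 6)


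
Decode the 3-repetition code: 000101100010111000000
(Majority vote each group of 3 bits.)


Groups: 000, 101, 100, 010, 111, 000, 000
Majority votes: 0100100

0100100


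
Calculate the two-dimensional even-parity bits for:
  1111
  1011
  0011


Row parities: 010
Column parities: 0111

Row P: 010, Col P: 0111, Corner: 1


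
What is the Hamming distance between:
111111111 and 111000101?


XOR: 000111010
Count of 1s: 4

4


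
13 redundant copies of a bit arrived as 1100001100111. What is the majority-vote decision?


Ones: 7 out of 13
Threshold: 7

1 (7/13 voted 1)


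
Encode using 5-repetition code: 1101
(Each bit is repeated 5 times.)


Each bit -> 5 copies

11111111110000011111


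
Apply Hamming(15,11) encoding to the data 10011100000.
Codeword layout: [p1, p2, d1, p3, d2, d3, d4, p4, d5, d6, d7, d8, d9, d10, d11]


Parity bits: p1=1, p2=1, p3=1, p4=0

111100101100000


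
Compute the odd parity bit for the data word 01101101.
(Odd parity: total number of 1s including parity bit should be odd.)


Number of 1s in data: 5
Parity bit: 0

0


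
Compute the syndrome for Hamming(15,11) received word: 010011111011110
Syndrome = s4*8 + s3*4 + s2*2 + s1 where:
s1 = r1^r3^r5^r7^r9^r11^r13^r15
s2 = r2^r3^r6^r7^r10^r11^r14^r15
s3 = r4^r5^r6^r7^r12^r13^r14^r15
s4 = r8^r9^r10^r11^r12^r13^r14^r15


s1=1, s2=1, s3=0, s4=0

Syndrome = 3 (error at position 3)


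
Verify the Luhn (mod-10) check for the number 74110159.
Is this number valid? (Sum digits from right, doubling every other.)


Luhn sum = 23
23 mod 10 = 3

Invalid (Luhn sum mod 10 = 3)


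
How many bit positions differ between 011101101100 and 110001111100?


XOR: 101100010000
Count of 1s: 4

4


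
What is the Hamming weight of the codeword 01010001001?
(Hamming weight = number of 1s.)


Counting 1s in 01010001001

4


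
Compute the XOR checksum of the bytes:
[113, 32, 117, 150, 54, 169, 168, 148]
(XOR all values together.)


XOR chain: 113 ^ 32 ^ 117 ^ 150 ^ 54 ^ 169 ^ 168 ^ 148 = 17

17


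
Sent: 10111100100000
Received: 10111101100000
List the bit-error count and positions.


XOR: 00000001000000

1 error(s) at position(s): 7


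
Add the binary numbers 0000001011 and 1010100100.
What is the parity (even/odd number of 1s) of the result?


0000001011 = 11
1010100100 = 676
Sum = 687 = 1010101111
1s count = 7

odd parity (7 ones in 1010101111)


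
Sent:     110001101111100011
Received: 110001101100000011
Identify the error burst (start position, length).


XOR: 000000000011100000

Burst at position 10, length 3


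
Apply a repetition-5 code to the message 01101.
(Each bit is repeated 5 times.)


Each bit -> 5 copies

0000011111111110000011111


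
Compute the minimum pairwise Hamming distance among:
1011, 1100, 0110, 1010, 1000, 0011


Comparing all pairs, minimum distance: 1
Can detect 0 errors, correct 0 errors

1


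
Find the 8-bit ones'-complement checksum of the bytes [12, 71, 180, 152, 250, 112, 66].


Sum = 843 mod 256 = 75
Complement = 180

180


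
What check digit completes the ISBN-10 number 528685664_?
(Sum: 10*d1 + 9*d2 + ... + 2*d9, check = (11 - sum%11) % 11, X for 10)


Weighted sum: 297
297 mod 11 = 0

Check digit: 0


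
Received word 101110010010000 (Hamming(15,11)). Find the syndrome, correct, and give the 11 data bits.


Syndrome = 0: no error detected

Data: 11000010000 (no errors)
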